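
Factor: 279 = 3^2*31^1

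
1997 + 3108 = 5105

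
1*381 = 381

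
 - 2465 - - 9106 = 6641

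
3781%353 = 251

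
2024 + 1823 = 3847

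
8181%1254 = 657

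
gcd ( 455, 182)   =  91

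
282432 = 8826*32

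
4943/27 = 4943/27 = 183.07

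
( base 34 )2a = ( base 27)2O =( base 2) 1001110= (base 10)78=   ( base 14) 58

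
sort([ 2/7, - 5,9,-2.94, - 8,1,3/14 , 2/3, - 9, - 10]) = [ - 10, - 9, - 8, - 5, - 2.94,3/14,2/7,2/3, 1,9] 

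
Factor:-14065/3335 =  - 23^( - 1)*97^1 =- 97/23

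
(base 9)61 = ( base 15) 3A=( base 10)55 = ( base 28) 1R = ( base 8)67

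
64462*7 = 451234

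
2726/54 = 50 + 13/27 = 50.48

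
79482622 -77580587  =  1902035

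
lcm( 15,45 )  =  45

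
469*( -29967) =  - 14054523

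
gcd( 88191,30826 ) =1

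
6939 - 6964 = - 25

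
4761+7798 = 12559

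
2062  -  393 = 1669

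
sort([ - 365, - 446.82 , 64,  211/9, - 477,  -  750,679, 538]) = [-750,-477, - 446.82 ,-365,211/9, 64,538,679]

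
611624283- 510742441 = 100881842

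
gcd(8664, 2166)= 2166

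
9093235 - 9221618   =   - 128383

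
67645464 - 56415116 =11230348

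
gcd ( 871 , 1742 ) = 871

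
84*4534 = 380856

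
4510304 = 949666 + 3560638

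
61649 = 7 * 8807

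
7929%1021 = 782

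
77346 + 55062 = 132408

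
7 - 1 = 6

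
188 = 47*4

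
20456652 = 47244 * 433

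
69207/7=9886+5/7 = 9886.71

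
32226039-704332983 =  - 672106944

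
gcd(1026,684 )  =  342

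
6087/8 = 6087/8 = 760.88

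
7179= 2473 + 4706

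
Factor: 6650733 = 3^1*41^1*139^1*389^1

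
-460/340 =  - 2  +  11/17 = - 1.35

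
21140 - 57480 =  - 36340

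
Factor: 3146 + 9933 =13079 = 11^1*29^1 * 41^1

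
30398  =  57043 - 26645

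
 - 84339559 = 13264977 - 97604536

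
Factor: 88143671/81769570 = 2^(-1 ) * 5^ ( - 1 )*7^1*11^1 * 1144723^1*8176957^( - 1)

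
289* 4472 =1292408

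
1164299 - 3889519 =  - 2725220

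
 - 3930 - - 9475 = 5545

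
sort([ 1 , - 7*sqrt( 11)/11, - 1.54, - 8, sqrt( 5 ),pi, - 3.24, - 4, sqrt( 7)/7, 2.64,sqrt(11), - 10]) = [ - 10,-8, - 4, - 3.24, - 7*sqrt(  11)/11, - 1.54,sqrt(7) /7,1, sqrt( 5), 2.64, pi,sqrt( 11)]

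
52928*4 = 211712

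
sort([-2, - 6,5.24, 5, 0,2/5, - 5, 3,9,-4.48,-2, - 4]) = [ - 6,-5, - 4.48,-4,-2,-2,0, 2/5,3,5, 5.24,9] 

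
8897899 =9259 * 961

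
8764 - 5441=3323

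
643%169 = 136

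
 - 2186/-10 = 218 + 3/5 = 218.60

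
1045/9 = 1045/9=116.11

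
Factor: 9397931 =229^1 * 41039^1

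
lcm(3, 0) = 0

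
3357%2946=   411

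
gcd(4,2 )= 2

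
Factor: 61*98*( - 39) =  - 2^1*3^1*7^2* 13^1*61^1 = -233142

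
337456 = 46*7336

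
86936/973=89+339/973 = 89.35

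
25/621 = 25/621 = 0.04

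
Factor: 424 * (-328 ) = -139072 = - 2^6*41^1*53^1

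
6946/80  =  3473/40 =86.83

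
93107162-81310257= 11796905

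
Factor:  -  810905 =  - 5^1 * 157^1*1033^1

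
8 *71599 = 572792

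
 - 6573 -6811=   -  13384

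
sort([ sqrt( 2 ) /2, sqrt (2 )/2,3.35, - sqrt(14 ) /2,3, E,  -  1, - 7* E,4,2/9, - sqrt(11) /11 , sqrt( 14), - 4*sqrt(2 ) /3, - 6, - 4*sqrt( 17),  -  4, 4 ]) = [- 7* E,-4 * sqrt(17), - 6, - 4, - 4*sqrt(2)/3,  -  sqrt( 14) /2,-1, - sqrt( 11)/11,2/9, sqrt(2 ) /2, sqrt( 2 ) /2,E,3, 3.35,sqrt( 14 ),4,4 ] 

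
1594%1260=334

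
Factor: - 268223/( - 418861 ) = 19^2*743^1*418861^( - 1 )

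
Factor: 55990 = 2^1*5^1*11^1 * 509^1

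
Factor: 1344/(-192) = -7  =  - 7^1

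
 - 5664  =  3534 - 9198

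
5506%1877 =1752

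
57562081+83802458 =141364539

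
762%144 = 42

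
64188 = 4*16047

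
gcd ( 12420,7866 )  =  414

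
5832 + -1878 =3954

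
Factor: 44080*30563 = 1347217040= 2^4*5^1*13^1*19^1*29^1*2351^1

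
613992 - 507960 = 106032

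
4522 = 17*266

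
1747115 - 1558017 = 189098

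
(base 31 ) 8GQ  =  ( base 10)8210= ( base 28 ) ad6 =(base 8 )20022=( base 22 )GL4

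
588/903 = 28/43=   0.65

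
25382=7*3626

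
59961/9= 6662 + 1/3 = 6662.33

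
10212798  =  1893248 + 8319550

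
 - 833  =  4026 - 4859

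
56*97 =5432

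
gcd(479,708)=1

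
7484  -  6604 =880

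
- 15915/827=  -15915/827= -19.24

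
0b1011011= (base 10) 91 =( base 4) 1123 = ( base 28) 37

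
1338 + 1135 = 2473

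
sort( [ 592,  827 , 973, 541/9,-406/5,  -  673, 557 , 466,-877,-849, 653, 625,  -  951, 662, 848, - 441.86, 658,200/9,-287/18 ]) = [ - 951, - 877, - 849, - 673, - 441.86, - 406/5, - 287/18,200/9, 541/9, 466,557,592, 625 , 653,658, 662,  827, 848, 973] 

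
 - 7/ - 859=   7/859  =  0.01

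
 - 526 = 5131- 5657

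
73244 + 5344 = 78588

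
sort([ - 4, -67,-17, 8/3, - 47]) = [ - 67, - 47 , - 17, - 4,8/3] 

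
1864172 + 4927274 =6791446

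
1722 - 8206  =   - 6484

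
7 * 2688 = 18816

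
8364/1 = 8364 = 8364.00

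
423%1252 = 423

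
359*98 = 35182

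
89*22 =1958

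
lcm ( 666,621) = 45954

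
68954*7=482678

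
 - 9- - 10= 1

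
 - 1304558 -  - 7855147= 6550589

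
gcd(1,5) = 1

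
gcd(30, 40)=10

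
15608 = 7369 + 8239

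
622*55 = 34210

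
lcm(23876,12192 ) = 573024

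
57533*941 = 54138553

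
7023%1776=1695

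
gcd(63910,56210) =770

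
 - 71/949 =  - 71/949 = - 0.07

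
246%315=246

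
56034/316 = 28017/158 = 177.32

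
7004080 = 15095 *464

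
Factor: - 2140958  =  -2^1*19^1*103^1*547^1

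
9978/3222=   1663/537 = 3.10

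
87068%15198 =11078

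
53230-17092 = 36138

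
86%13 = 8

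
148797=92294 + 56503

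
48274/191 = 252+142/191= 252.74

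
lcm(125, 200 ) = 1000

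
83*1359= 112797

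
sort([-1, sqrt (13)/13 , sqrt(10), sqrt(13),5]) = [-1, sqrt( 13) /13,  sqrt( 10 ) , sqrt(13),  5]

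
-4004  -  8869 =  -12873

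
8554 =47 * 182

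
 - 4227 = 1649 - 5876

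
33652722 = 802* 41961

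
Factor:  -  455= - 5^1*7^1*13^1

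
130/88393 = 130/88393 = 0.00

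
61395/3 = 20465 = 20465.00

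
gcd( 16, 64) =16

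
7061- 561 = 6500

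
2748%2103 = 645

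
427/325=427/325 = 1.31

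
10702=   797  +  9905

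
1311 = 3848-2537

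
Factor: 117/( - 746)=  - 2^( - 1 )*3^2  *  13^1 * 373^( - 1)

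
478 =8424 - 7946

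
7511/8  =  7511/8 = 938.88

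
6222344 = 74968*83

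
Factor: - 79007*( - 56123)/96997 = 4434109861/96997 = 41^2*47^1*56123^1*96997^( - 1)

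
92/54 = 1 + 19/27= 1.70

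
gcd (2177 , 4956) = 7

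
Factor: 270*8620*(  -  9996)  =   - 23264690400 = - 2^5*3^4 * 5^2 * 7^2*17^1*431^1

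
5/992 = 5/992 =0.01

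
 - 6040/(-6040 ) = 1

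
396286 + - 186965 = 209321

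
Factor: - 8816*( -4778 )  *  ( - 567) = -2^5*3^4 * 7^1*19^1*29^1*2389^1 =-23883654816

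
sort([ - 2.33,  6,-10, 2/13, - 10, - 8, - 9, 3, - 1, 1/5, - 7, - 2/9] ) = [ - 10 ,  -  10, - 9, - 8, - 7, - 2.33, - 1 , - 2/9 , 2/13,1/5, 3,6] 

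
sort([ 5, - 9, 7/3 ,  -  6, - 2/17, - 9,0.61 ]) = [ - 9, - 9, - 6,-2/17 , 0.61  ,  7/3,5]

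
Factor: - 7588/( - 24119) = 2^2*7^1*89^( - 1) = 28/89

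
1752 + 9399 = 11151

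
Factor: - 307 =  - 307^1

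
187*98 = 18326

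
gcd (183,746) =1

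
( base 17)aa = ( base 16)b4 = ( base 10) 180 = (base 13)10B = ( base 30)60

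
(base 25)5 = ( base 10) 5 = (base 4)11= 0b101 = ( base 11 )5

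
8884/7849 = 1 + 1035/7849=1.13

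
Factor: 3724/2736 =49/36= 2^( - 2 )*3^( - 2)*7^2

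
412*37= 15244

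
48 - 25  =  23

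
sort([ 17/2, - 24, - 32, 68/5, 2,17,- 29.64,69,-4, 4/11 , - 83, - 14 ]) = [ - 83, - 32, - 29.64, - 24,  -  14 , - 4, 4/11, 2,  17/2,68/5, 17,69]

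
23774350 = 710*33485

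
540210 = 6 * 90035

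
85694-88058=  - 2364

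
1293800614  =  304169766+989630848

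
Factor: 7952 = 2^4*7^1*71^1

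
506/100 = 253/50 = 5.06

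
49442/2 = 24721 =24721.00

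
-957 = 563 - 1520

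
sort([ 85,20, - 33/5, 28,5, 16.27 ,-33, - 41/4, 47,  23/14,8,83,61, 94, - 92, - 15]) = [ - 92, - 33, - 15,-41/4, - 33/5, 23/14,5,8, 16.27, 20,28, 47,61,  83,85,94]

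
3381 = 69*49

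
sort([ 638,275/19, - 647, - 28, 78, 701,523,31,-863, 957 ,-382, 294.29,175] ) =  [ - 863, - 647, - 382,  -  28, 275/19,31,78,175,294.29, 523,  638,701,957]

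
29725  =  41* 725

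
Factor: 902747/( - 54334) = -2^( - 1)*7^(  -  1 )*19^1 * 3881^( - 1 )*47513^1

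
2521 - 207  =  2314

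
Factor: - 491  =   - 491^1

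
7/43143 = 7/43143  =  0.00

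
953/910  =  953/910 = 1.05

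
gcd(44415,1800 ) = 45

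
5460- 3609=1851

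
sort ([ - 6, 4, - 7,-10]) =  [  -  10, - 7, - 6,4 ] 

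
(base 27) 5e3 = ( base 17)dfe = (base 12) 23b6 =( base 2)111110111010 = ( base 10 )4026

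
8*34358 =274864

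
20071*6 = 120426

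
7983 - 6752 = 1231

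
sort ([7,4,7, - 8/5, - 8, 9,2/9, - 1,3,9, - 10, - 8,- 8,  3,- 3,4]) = [ -10, - 8, - 8, - 8,-3, - 8/5, - 1, 2/9,3,3, 4,  4, 7, 7,9,9]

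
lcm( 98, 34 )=1666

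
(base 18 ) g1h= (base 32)533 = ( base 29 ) 65S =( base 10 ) 5219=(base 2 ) 1010001100011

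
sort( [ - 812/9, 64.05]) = [ - 812/9 , 64.05]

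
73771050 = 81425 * 906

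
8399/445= 18 + 389/445 = 18.87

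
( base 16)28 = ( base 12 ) 34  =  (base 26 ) 1E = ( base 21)1J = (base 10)40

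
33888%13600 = 6688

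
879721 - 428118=451603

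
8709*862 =7507158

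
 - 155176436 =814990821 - 970167257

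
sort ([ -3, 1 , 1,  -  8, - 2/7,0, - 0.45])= [-8, - 3, - 0.45, - 2/7,0, 1,1 ] 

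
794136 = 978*812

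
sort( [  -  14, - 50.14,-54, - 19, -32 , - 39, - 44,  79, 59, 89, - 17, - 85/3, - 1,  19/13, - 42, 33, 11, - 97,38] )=[ - 97, - 54, - 50.14,-44 , - 42, - 39,  -  32 , - 85/3 , - 19, - 17, - 14, - 1, 19/13, 11, 33,38,59,79,89]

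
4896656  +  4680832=9577488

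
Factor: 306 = 2^1*3^2 *17^1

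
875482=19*46078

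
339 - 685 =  - 346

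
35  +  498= 533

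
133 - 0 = 133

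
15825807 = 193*81999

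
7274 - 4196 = 3078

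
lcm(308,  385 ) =1540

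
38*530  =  20140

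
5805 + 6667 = 12472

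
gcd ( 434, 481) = 1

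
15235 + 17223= 32458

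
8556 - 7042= 1514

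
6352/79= 6352/79 = 80.41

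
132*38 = 5016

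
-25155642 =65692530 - 90848172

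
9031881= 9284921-253040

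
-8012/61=  -  8012/61 = - 131.34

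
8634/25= 345 + 9/25 = 345.36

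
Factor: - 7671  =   - 3^1*2557^1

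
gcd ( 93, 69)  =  3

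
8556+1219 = 9775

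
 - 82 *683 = - 56006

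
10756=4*2689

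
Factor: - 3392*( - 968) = 3283456 = 2^9*11^2*53^1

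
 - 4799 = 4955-9754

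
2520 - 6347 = -3827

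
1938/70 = 969/35 =27.69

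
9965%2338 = 613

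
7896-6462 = 1434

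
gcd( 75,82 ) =1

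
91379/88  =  91379/88 = 1038.40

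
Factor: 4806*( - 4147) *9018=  - 2^2*3^6*11^1*13^1* 29^1 * 89^1*167^1 = - 179733086676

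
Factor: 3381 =3^1 * 7^2*23^1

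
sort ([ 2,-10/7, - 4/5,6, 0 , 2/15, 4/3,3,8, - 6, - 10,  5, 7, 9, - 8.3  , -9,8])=[- 10, - 9, - 8.3, - 6, - 10/7, - 4/5,0, 2/15,4/3, 2 , 3,5, 6, 7, 8,8 , 9 ]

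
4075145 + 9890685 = 13965830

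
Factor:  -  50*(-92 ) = 4600 =2^3*5^2*23^1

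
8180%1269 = 566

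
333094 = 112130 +220964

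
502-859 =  - 357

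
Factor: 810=2^1*3^4 * 5^1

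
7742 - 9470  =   - 1728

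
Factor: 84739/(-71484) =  - 2^( -2 )*3^(-1 )*7^( - 1)*23^ ( - 1)*37^(-1 ) * 101^1  *839^1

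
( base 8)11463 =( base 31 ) 53H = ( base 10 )4915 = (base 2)1001100110011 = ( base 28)67f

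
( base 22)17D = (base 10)651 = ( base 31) l0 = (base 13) 3b1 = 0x28b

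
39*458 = 17862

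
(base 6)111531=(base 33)8NG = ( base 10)9487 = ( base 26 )e0n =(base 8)22417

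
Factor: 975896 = 2^3*199^1* 613^1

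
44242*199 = 8804158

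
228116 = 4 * 57029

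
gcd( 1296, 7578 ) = 18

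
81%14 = 11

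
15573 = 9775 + 5798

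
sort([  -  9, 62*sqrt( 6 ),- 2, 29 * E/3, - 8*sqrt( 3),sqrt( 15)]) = [ - 8*sqrt( 3), - 9, - 2, sqrt( 15 ),29*E/3,62*sqrt( 6 ) ] 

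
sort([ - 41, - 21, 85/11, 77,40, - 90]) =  [ - 90,-41 ,  -  21,85/11,40,77]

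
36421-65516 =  - 29095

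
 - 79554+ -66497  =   - 146051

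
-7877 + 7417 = -460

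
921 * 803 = 739563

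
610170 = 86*7095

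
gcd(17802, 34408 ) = 46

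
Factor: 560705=5^1*127^1*883^1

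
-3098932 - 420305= - 3519237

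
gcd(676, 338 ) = 338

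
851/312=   2 + 227/312 = 2.73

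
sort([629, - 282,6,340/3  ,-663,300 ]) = [ - 663, - 282 , 6, 340/3, 300, 629 ]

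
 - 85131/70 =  - 85131/70   =  -1216.16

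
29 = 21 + 8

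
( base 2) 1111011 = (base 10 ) 123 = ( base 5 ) 443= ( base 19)69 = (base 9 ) 146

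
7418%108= 74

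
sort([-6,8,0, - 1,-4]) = [ - 6, - 4, - 1 , 0,8 ]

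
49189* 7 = 344323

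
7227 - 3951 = 3276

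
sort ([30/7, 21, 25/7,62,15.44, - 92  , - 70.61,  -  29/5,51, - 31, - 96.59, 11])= [ - 96.59,-92, - 70.61,-31,-29/5, 25/7,30/7,11,  15.44,21,51,  62 ] 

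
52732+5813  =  58545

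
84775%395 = 245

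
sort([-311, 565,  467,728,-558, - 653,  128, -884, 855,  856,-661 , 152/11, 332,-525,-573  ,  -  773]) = [ - 884, - 773, - 661 ,-653 , - 573, - 558 ,-525, - 311, 152/11,128,332,467, 565 , 728,855 , 856] 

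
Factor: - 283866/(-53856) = 2^(-4 )*3^( - 1 )*11^1*23^1=253/48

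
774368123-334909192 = 439458931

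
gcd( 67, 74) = 1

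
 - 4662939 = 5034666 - 9697605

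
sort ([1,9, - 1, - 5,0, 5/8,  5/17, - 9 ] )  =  [ - 9, - 5, - 1, 0, 5/17, 5/8, 1, 9 ] 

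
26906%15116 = 11790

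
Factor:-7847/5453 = - 59/41 = - 41^ (  -  1)*59^1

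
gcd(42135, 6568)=1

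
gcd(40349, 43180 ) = 1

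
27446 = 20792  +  6654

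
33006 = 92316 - 59310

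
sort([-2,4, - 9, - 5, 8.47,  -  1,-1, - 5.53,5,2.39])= [ - 9, - 5.53, - 5, - 2, - 1,  -  1,2.39,4,5,8.47] 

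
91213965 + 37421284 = 128635249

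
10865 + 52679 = 63544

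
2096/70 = 29+33/35  =  29.94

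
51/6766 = 3/398 = 0.01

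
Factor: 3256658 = 2^1  *1628329^1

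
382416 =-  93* ( - 4112 ) 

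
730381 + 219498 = 949879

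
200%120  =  80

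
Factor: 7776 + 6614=14390 = 2^1*5^1*1439^1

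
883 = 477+406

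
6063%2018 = 9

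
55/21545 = 11/4309=0.00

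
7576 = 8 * 947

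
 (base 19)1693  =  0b10001111101111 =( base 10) 9199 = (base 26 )dfl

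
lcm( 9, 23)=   207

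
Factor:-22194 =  - 2^1*3^4*137^1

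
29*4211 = 122119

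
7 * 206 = 1442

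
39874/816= 19937/408 = 48.87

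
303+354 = 657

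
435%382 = 53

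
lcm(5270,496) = 42160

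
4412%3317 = 1095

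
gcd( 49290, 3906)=186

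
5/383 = 5/383 = 0.01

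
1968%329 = 323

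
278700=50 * 5574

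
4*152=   608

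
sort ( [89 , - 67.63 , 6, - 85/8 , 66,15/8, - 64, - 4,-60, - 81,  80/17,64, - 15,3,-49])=[ - 81, - 67.63,-64, - 60, - 49,  -  15, - 85/8,- 4 , 15/8, 3,  80/17, 6,64,66,89]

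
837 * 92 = 77004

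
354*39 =13806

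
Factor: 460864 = 2^6 *19^1*379^1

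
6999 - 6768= 231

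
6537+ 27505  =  34042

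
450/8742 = 75/1457 =0.05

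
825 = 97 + 728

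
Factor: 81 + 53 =134 = 2^1*67^1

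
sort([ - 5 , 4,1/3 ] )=[ - 5, 1/3, 4]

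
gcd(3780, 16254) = 378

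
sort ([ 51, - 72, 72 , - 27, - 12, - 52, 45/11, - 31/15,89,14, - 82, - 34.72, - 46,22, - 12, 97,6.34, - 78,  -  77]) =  [ - 82, - 78, - 77, - 72,-52, - 46, - 34.72, - 27, - 12, - 12, - 31/15,45/11, 6.34,14, 22, 51 , 72,89, 97]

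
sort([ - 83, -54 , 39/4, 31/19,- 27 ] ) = [ - 83, - 54, - 27,31/19,39/4]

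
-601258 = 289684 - 890942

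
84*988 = 82992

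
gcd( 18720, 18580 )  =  20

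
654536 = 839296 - 184760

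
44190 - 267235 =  - 223045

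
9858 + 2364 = 12222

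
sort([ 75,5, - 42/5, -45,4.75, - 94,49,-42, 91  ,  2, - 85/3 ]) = [ - 94, - 45, - 42, - 85/3, - 42/5, 2, 4.75, 5, 49 , 75, 91 ]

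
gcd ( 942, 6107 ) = 1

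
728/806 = 28/31=0.90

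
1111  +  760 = 1871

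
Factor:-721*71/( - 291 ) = 51191/291 =3^(-1 )*7^1 * 71^1 * 97^( - 1)*103^1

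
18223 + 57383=75606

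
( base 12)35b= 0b111110111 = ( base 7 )1316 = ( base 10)503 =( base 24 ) KN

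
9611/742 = 12 + 101/106 = 12.95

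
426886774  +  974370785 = 1401257559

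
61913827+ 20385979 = 82299806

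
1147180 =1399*820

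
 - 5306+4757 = -549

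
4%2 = 0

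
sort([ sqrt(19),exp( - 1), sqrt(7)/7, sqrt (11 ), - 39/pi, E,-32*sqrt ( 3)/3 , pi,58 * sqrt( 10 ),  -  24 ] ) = [-24 , - 32*sqrt( 3)/3,  -  39/pi,  exp (  -  1), sqrt ( 7)/7, E, pi, sqrt(11 ),sqrt (19),58*sqrt( 10) ] 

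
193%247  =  193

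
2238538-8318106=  - 6079568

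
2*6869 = 13738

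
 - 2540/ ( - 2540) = 1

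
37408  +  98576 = 135984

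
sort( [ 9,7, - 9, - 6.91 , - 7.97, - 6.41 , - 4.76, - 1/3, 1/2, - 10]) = [ - 10,- 9,  -  7.97, - 6.91, - 6.41, - 4.76, - 1/3, 1/2, 7, 9 ] 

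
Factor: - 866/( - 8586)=3^ ( - 4)*53^( - 1 )*433^1=433/4293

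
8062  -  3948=4114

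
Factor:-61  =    -  61^1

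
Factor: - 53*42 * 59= - 2^1*3^1 * 7^1*53^1 * 59^1= - 131334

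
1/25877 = 1/25877 = 0.00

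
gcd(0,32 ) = 32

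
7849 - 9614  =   - 1765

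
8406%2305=1491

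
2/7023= 2/7023 = 0.00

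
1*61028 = 61028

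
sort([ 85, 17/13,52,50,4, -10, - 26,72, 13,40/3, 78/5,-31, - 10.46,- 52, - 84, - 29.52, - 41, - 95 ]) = [ - 95, - 84, - 52, - 41, - 31 ,-29.52, - 26,-10.46 , - 10,17/13,4 , 13,40/3, 78/5, 50, 52, 72, 85] 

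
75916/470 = 37958/235= 161.52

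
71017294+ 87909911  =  158927205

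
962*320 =307840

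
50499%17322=15855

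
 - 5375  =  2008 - 7383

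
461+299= 760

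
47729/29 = 47729/29 = 1645.83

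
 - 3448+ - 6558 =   -  10006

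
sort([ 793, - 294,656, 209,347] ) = [ - 294,209, 347, 656,793]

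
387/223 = 1 +164/223 = 1.74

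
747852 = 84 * 8903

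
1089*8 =8712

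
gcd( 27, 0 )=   27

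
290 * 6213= 1801770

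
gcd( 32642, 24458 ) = 2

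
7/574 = 1/82 = 0.01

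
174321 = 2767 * 63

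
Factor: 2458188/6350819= 2^2*3^7*59^( - 1)*281^1*107641^(-1)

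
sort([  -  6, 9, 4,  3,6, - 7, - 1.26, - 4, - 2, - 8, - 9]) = [ - 9, - 8, - 7  , - 6, - 4, - 2,-1.26, 3,4,6, 9 ]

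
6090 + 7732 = 13822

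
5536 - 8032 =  - 2496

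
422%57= 23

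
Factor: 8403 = 3^1*2801^1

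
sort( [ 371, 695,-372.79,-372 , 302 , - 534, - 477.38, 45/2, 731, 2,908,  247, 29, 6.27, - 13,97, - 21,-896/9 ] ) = [ - 534,-477.38, - 372.79,  -  372,- 896/9, - 21, - 13, 2,6.27,45/2,29,97,  247,302, 371,  695, 731, 908]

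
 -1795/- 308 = 5 + 255/308 = 5.83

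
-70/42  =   - 2 + 1/3 = - 1.67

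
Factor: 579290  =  2^1*5^1*53^1*1093^1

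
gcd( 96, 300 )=12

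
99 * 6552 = 648648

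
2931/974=3+9/974 = 3.01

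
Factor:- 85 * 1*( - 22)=1870 = 2^1*5^1*11^1*17^1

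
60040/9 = 6671 + 1/9 = 6671.11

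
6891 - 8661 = -1770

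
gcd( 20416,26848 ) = 32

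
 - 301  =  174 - 475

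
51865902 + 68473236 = 120339138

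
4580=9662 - 5082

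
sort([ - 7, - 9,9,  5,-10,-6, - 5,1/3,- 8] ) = [ - 10,  -  9, - 8, - 7,-6,-5, 1/3 , 5,9] 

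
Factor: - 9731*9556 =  - 2^2*37^1*263^1 * 2389^1 = -92989436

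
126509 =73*1733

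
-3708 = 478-4186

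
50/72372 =25/36186 = 0.00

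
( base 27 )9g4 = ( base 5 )210442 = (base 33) 6e1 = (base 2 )1101101010101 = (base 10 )6997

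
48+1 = 49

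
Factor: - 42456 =-2^3*3^1*29^1*61^1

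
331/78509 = 331/78509 = 0.00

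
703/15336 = 703/15336 = 0.05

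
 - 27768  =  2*( - 13884)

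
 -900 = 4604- 5504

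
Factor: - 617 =-617^1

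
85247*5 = 426235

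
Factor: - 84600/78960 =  - 15/14 = - 2^ ( - 1)*3^1*5^1*7^( - 1)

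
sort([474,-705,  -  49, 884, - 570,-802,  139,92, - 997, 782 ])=[ - 997,  -  802,-705, - 570, -49, 92,139, 474, 782,884 ]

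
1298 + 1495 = 2793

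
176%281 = 176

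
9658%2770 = 1348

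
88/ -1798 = - 1 + 855/899 = - 0.05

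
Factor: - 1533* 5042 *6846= - 52915376556=- 2^2*3^2 * 7^2*73^1*163^1*2521^1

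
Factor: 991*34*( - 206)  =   - 6940964= -  2^2*17^1*103^1 * 991^1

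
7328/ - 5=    - 7328/5 = - 1465.60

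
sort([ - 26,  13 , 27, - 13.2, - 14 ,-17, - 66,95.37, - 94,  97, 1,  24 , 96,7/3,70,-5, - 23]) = [ - 94, - 66, - 26 ,-23, - 17, - 14, - 13.2 , - 5,1 , 7/3 , 13, 24,  27, 70, 95.37,  96, 97]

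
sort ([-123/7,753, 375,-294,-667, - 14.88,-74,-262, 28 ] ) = [-667 , - 294,-262,  -  74, - 123/7, -14.88,28, 375,753 ] 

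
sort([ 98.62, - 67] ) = [ - 67,98.62]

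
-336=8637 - 8973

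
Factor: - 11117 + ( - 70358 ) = -5^2*3259^1 = - 81475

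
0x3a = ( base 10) 58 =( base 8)72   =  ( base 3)2011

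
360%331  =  29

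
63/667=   63/667=0.09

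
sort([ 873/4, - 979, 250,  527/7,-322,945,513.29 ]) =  [ - 979, - 322 , 527/7,873/4,250,513.29,  945 ]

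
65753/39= 65753/39=1685.97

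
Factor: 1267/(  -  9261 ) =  - 3^(  -  3 )*7^( - 2 )*181^1 = - 181/1323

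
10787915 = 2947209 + 7840706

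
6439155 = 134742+6304413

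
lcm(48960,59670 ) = 1909440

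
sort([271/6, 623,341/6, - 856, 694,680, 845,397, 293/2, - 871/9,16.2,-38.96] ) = [ - 856, - 871/9,-38.96,16.2,271/6, 341/6,293/2,397,623,  680,  694, 845]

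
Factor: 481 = 13^1*37^1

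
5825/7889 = 5825/7889 = 0.74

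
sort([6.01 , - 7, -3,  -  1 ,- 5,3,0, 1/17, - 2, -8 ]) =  [  -  8, - 7 , -5,-3, - 2, - 1,  0,1/17, 3 , 6.01] 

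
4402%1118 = 1048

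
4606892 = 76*60617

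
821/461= 1+360/461 = 1.78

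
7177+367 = 7544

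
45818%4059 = 1169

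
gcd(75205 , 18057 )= 13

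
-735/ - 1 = 735 + 0/1 = 735.00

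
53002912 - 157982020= -104979108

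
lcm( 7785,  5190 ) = 15570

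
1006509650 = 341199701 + 665309949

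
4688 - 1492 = 3196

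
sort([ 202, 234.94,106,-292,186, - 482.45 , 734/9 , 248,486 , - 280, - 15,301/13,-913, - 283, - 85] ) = [ - 913 ,  -  482.45, - 292,-283, - 280, - 85,-15,301/13,734/9, 106,186, 202 , 234.94, 248,486 ] 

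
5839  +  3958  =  9797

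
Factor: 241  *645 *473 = 3^1 * 5^1 * 11^1 * 43^2*241^1 = 73525485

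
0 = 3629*0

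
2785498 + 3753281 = 6538779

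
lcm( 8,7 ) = 56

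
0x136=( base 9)374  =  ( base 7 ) 622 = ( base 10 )310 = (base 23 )DB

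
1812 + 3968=5780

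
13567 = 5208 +8359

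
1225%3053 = 1225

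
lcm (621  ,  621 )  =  621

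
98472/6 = 16412 = 16412.00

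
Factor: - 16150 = -2^1*5^2* 17^1*  19^1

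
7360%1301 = 855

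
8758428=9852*889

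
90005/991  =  90 + 815/991=90.82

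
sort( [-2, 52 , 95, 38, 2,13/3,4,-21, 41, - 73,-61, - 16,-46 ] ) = [-73,-61, - 46,-21,-16 , - 2, 2, 4, 13/3, 38,41, 52, 95]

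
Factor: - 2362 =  - 2^1*1181^1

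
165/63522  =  55/21174  =  0.00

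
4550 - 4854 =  - 304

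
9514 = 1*9514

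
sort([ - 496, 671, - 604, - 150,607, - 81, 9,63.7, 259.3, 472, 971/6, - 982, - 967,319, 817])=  [ - 982 , - 967, -604,-496,-150, - 81,9,63.7, 971/6,259.3,319, 472,607,671,817]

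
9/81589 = 9/81589 = 0.00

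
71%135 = 71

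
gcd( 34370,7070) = 70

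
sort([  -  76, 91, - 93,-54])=[ - 93,  -  76, - 54,91] 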